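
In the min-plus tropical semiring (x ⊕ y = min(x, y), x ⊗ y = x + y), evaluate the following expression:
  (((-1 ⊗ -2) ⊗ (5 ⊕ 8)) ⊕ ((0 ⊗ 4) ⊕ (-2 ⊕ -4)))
(((-1 ⊗ -2) ⊗ (5 ⊕ 8)) ⊕ ((0 ⊗ 4) ⊕ (-2 ⊕ -4))) = -4

Expand innermost to outermost. Recall ⊕ takes the minimum of its arguments and ⊗ takes their sum. Working out the expression (((-1 ⊗ -2) ⊗ (5 ⊕ 8)) ⊕ ((0 ⊗ 4) ⊕ (-2 ⊕ -4))) gives -4.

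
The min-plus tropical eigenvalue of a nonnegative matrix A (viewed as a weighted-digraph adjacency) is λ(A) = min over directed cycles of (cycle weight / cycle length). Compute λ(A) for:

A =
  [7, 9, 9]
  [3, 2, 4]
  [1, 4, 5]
λ(A) = 2

Enumerate directed cycles and compute their means (weight / length). Sample:
  cycle 0 → 0: weight = 7, length = 1, mean = 7/1 ≈ 7.000
  cycle 1 → 1: weight = 2, length = 1, mean = 2/1 ≈ 2.000
  cycle 2 → 2: weight = 5, length = 1, mean = 5/1 ≈ 5.000
  cycle 0 → 1 → 0: weight = 12, length = 2, mean = 12/2 ≈ 6.000
  cycle 0 → 2 → 0: weight = 10, length = 2, mean = 10/2 ≈ 5.000
  cycle 1 → 0 → 1: weight = 12, length = 2, mean = 12/2 ≈ 6.000
Minimum mean = 2.000, attained e.g. along the cycle 1 → 1 with weight 2 and length 1. So λ(A) = 2/1 = 2.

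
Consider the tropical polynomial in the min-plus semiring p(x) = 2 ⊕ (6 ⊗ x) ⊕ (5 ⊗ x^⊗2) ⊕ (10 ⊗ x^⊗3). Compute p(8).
p(8) = 2

A tropical monomial a ⊗ x^⊗i evaluates to a + i · x. Evaluating each term at x = 8:
  Term 0 contributes 2 + 0 · 8 = 2
  Term 1 contributes 6 + 1 · 8 = 14
  Term 2 contributes 5 + 2 · 8 = 21
  Term 3 contributes 10 + 3 · 8 = 34
p(8) = ⊕ of these = min[2, 14, 21, 34] = 2.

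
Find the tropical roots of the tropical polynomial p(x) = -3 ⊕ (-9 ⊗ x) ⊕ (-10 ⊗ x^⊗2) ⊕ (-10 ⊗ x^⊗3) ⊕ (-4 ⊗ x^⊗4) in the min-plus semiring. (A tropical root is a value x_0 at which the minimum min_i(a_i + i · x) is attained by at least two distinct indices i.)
Roots: {-6, 0, 1, 6}

Each tropical root is a break point of the lower envelope of the lines y = a_i + i · x (there are 5 lines, with slopes 0, 1, ..., 4). Only the lines that attain the minimum somewhere contribute to roots; other lines are dominated. Here the surviving (envelope) indices are i = 4, i = 3, i = 2, i = 1, i = 0.
Intersections between consecutive envelope lines give the roots: for adjacent envelope indices i < j the intersection is x = (a_i − a_j) / (j − i). Reading off the sorted break points: {-6, 0, 1, 6}.
Verification: at each break x_0, at least two indices attain the minimum of min_i(a_i + i · x_0).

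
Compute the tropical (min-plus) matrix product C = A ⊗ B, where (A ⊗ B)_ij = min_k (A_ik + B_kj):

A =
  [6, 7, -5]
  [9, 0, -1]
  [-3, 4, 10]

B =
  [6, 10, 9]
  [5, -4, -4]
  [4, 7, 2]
A ⊗ B =
  [-1, 2, -3]
  [3, -4, -4]
  [3, 0, 0]

Apply the min-plus product entry-by-entry:
  C[0][0] = min over k of (A[0][0] + B[0][0] = 6 + 6 = 12, A[0][1] + B[1][0] = 7 + 5 = 12, A[0][2] + B[2][0] = -5 + 4 = -1) = -1 (attained at k = 2)
  C[0][1] = min over k of (A[0][0] + B[0][1] = 6 + 10 = 16, A[0][1] + B[1][1] = 7 + -4 = 3, A[0][2] + B[2][1] = -5 + 7 = 2) = 2 (attained at k = 2)
  C[0][2] = min over k of (A[0][0] + B[0][2] = 6 + 9 = 15, A[0][1] + B[1][2] = 7 + -4 = 3, A[0][2] + B[2][2] = -5 + 2 = -3) = -3 (attained at k = 2)
  C[1][0] = min over k of (A[1][0] + B[0][0] = 9 + 6 = 15, A[1][1] + B[1][0] = 0 + 5 = 5, A[1][2] + B[2][0] = -1 + 4 = 3) = 3 (attained at k = 2)
  C[1][1] = min over k of (A[1][0] + B[0][1] = 9 + 10 = 19, A[1][1] + B[1][1] = 0 + -4 = -4, A[1][2] + B[2][1] = -1 + 7 = 6) = -4 (attained at k = 1)
  C[1][2] = min over k of (A[1][0] + B[0][2] = 9 + 9 = 18, A[1][1] + B[1][2] = 0 + -4 = -4, A[1][2] + B[2][2] = -1 + 2 = 1) = -4 (attained at k = 1)
  C[2][0] = min over k of (A[2][0] + B[0][0] = -3 + 6 = 3, A[2][1] + B[1][0] = 4 + 5 = 9, A[2][2] + B[2][0] = 10 + 4 = 14) = 3 (attained at k = 0)
  C[2][1] = min over k of (A[2][0] + B[0][1] = -3 + 10 = 7, A[2][1] + B[1][1] = 4 + -4 = 0, A[2][2] + B[2][1] = 10 + 7 = 17) = 0 (attained at k = 1)
  C[2][2] = min over k of (A[2][0] + B[0][2] = -3 + 9 = 6, A[2][1] + B[1][2] = 4 + -4 = 0, A[2][2] + B[2][2] = 10 + 2 = 12) = 0 (attained at k = 1)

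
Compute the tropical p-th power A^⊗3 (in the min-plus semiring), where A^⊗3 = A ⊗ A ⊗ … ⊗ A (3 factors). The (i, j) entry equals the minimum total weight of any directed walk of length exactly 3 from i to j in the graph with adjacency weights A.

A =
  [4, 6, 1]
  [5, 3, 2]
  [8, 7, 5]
A^⊗3 =
  [12, 11, 9]
  [11, 9, 8]
  [15, 13, 12]

Each entry (A^⊗3)_ij equals the minimum over all length-3 walks i = v_0 → v_1 → … → v_3 = j of Σ_t A[v_t][v_{t+1}]. For example, for (i, j) = (0, 2) we minimise over 9 possible intermediate vertex sequences; the minimum is 9, attained along the walk 0 → 0 → 0 → 2.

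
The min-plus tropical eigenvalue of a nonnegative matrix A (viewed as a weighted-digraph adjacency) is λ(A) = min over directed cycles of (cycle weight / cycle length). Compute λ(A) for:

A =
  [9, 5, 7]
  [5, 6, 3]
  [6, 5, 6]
λ(A) = 4

Enumerate directed cycles and compute their means (weight / length). Sample:
  cycle 0 → 0: weight = 9, length = 1, mean = 9/1 ≈ 9.000
  cycle 1 → 1: weight = 6, length = 1, mean = 6/1 ≈ 6.000
  cycle 2 → 2: weight = 6, length = 1, mean = 6/1 ≈ 6.000
  cycle 0 → 1 → 0: weight = 10, length = 2, mean = 10/2 ≈ 5.000
  cycle 0 → 2 → 0: weight = 13, length = 2, mean = 13/2 ≈ 6.500
  cycle 1 → 0 → 1: weight = 10, length = 2, mean = 10/2 ≈ 5.000
Minimum mean = 4.000, attained e.g. along the cycle 1 → 2 → 1 with weight 8 and length 2. So λ(A) = 8/2 = 4.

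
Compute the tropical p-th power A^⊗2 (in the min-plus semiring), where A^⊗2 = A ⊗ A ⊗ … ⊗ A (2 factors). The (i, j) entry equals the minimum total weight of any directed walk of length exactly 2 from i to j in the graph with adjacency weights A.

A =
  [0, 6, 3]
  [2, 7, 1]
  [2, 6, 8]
A^⊗2 =
  [0, 6, 3]
  [2, 7, 5]
  [2, 8, 5]

Each entry (A^⊗2)_ij equals the minimum over all length-2 walks i = v_0 → v_1 → … → v_2 = j of Σ_t A[v_t][v_{t+1}]. For example, for (i, j) = (0, 2) we minimise over 3 possible intermediate vertex sequences; the minimum is 3, attained along the walk 0 → 0 → 2.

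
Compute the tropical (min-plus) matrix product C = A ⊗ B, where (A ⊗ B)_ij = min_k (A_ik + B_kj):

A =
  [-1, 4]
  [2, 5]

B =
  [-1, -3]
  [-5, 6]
A ⊗ B =
  [-2, -4]
  [0, -1]

Apply the min-plus product entry-by-entry:
  C[0][0] = min over k of (A[0][0] + B[0][0] = -1 + -1 = -2, A[0][1] + B[1][0] = 4 + -5 = -1) = -2 (attained at k = 0)
  C[0][1] = min over k of (A[0][0] + B[0][1] = -1 + -3 = -4, A[0][1] + B[1][1] = 4 + 6 = 10) = -4 (attained at k = 0)
  C[1][0] = min over k of (A[1][0] + B[0][0] = 2 + -1 = 1, A[1][1] + B[1][0] = 5 + -5 = 0) = 0 (attained at k = 1)
  C[1][1] = min over k of (A[1][0] + B[0][1] = 2 + -3 = -1, A[1][1] + B[1][1] = 5 + 6 = 11) = -1 (attained at k = 0)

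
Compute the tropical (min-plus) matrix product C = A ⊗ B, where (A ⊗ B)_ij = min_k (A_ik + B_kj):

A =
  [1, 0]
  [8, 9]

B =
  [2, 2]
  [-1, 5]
A ⊗ B =
  [-1, 3]
  [8, 10]

Apply the min-plus product entry-by-entry:
  C[0][0] = min over k of (A[0][0] + B[0][0] = 1 + 2 = 3, A[0][1] + B[1][0] = 0 + -1 = -1) = -1 (attained at k = 1)
  C[0][1] = min over k of (A[0][0] + B[0][1] = 1 + 2 = 3, A[0][1] + B[1][1] = 0 + 5 = 5) = 3 (attained at k = 0)
  C[1][0] = min over k of (A[1][0] + B[0][0] = 8 + 2 = 10, A[1][1] + B[1][0] = 9 + -1 = 8) = 8 (attained at k = 1)
  C[1][1] = min over k of (A[1][0] + B[0][1] = 8 + 2 = 10, A[1][1] + B[1][1] = 9 + 5 = 14) = 10 (attained at k = 0)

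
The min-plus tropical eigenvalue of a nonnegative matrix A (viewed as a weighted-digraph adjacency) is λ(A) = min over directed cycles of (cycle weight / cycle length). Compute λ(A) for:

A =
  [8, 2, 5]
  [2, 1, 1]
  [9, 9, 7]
λ(A) = 1

Enumerate directed cycles and compute their means (weight / length). Sample:
  cycle 0 → 0: weight = 8, length = 1, mean = 8/1 ≈ 8.000
  cycle 1 → 1: weight = 1, length = 1, mean = 1/1 ≈ 1.000
  cycle 2 → 2: weight = 7, length = 1, mean = 7/1 ≈ 7.000
  cycle 0 → 1 → 0: weight = 4, length = 2, mean = 4/2 ≈ 2.000
  cycle 0 → 2 → 0: weight = 14, length = 2, mean = 14/2 ≈ 7.000
  cycle 1 → 0 → 1: weight = 4, length = 2, mean = 4/2 ≈ 2.000
Minimum mean = 1.000, attained e.g. along the cycle 1 → 1 with weight 1 and length 1. So λ(A) = 1/1 = 1.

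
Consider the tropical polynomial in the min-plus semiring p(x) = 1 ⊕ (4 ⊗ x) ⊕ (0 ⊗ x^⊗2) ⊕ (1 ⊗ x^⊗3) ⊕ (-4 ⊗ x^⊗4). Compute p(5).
p(5) = 1

A tropical monomial a ⊗ x^⊗i evaluates to a + i · x. Evaluating each term at x = 5:
  Term 0 contributes 1 + 0 · 5 = 1
  Term 1 contributes 4 + 1 · 5 = 9
  Term 2 contributes 0 + 2 · 5 = 10
  Term 3 contributes 1 + 3 · 5 = 16
  Term 4 contributes -4 + 4 · 5 = 16
p(5) = ⊕ of these = min[1, 9, 10, 16, 16] = 1.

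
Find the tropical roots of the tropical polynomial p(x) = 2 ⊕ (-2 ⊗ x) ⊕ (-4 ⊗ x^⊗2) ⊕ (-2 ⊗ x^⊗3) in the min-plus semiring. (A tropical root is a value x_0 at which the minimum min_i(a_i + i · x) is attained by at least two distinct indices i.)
Roots: {-2, 2, 4}

Each tropical root is a break point of the lower envelope of the lines y = a_i + i · x (there are 4 lines, with slopes 0, 1, ..., 3). Only the lines that attain the minimum somewhere contribute to roots; other lines are dominated. Here the surviving (envelope) indices are i = 3, i = 2, i = 1, i = 0.
Intersections between consecutive envelope lines give the roots: for adjacent envelope indices i < j the intersection is x = (a_i − a_j) / (j − i). Reading off the sorted break points: {-2, 2, 4}.
Verification: at each break x_0, at least two indices attain the minimum of min_i(a_i + i · x_0).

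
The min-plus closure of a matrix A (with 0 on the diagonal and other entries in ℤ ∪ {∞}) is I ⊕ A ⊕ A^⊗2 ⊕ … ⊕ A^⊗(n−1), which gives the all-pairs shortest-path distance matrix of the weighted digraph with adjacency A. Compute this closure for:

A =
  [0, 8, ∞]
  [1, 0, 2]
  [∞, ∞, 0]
Closure =
  [0, 8, 10]
  [1, 0, 2]
  [∞, ∞, 0]

This is the Floyd-Warshall all-pairs shortest-path computation. For each intermediate vertex k = 0, 1, …, 2, update dist[i][j] ← min(dist[i][j], dist[i][k] + dist[k][j]). The final matrix gives, for each (i, j), the minimum total weight of any directed path from i to j (possibly empty when i = j).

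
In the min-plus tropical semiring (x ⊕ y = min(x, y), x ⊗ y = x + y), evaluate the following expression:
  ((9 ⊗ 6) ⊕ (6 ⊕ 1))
((9 ⊗ 6) ⊕ (6 ⊕ 1)) = 1

Expand innermost to outermost. Recall ⊕ takes the minimum of its arguments and ⊗ takes their sum. Working out the expression ((9 ⊗ 6) ⊕ (6 ⊕ 1)) gives 1.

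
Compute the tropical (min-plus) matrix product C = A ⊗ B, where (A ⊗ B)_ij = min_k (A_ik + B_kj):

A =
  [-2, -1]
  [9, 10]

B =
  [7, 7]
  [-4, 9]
A ⊗ B =
  [-5, 5]
  [6, 16]

Apply the min-plus product entry-by-entry:
  C[0][0] = min over k of (A[0][0] + B[0][0] = -2 + 7 = 5, A[0][1] + B[1][0] = -1 + -4 = -5) = -5 (attained at k = 1)
  C[0][1] = min over k of (A[0][0] + B[0][1] = -2 + 7 = 5, A[0][1] + B[1][1] = -1 + 9 = 8) = 5 (attained at k = 0)
  C[1][0] = min over k of (A[1][0] + B[0][0] = 9 + 7 = 16, A[1][1] + B[1][0] = 10 + -4 = 6) = 6 (attained at k = 1)
  C[1][1] = min over k of (A[1][0] + B[0][1] = 9 + 7 = 16, A[1][1] + B[1][1] = 10 + 9 = 19) = 16 (attained at k = 0)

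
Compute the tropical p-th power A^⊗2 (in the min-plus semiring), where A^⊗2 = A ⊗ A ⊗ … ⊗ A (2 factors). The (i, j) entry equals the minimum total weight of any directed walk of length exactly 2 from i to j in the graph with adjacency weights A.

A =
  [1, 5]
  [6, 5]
A^⊗2 =
  [2, 6]
  [7, 10]

Each entry (A^⊗2)_ij equals the minimum over all length-2 walks i = v_0 → v_1 → … → v_2 = j of Σ_t A[v_t][v_{t+1}]. For example, for (i, j) = (0, 1) we minimise over 2 possible intermediate vertex sequences; the minimum is 6, attained along the walk 0 → 0 → 1.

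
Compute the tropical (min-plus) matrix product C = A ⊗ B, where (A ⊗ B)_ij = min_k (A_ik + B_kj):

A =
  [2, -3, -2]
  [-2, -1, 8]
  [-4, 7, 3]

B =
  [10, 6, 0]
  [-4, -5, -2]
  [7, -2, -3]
A ⊗ B =
  [-7, -8, -5]
  [-5, -6, -3]
  [3, 1, -4]

Apply the min-plus product entry-by-entry:
  C[0][0] = min over k of (A[0][0] + B[0][0] = 2 + 10 = 12, A[0][1] + B[1][0] = -3 + -4 = -7, A[0][2] + B[2][0] = -2 + 7 = 5) = -7 (attained at k = 1)
  C[0][1] = min over k of (A[0][0] + B[0][1] = 2 + 6 = 8, A[0][1] + B[1][1] = -3 + -5 = -8, A[0][2] + B[2][1] = -2 + -2 = -4) = -8 (attained at k = 1)
  C[0][2] = min over k of (A[0][0] + B[0][2] = 2 + 0 = 2, A[0][1] + B[1][2] = -3 + -2 = -5, A[0][2] + B[2][2] = -2 + -3 = -5) = -5 (attained at k = 1)
  C[1][0] = min over k of (A[1][0] + B[0][0] = -2 + 10 = 8, A[1][1] + B[1][0] = -1 + -4 = -5, A[1][2] + B[2][0] = 8 + 7 = 15) = -5 (attained at k = 1)
  C[1][1] = min over k of (A[1][0] + B[0][1] = -2 + 6 = 4, A[1][1] + B[1][1] = -1 + -5 = -6, A[1][2] + B[2][1] = 8 + -2 = 6) = -6 (attained at k = 1)
  C[1][2] = min over k of (A[1][0] + B[0][2] = -2 + 0 = -2, A[1][1] + B[1][2] = -1 + -2 = -3, A[1][2] + B[2][2] = 8 + -3 = 5) = -3 (attained at k = 1)
  C[2][0] = min over k of (A[2][0] + B[0][0] = -4 + 10 = 6, A[2][1] + B[1][0] = 7 + -4 = 3, A[2][2] + B[2][0] = 3 + 7 = 10) = 3 (attained at k = 1)
  C[2][1] = min over k of (A[2][0] + B[0][1] = -4 + 6 = 2, A[2][1] + B[1][1] = 7 + -5 = 2, A[2][2] + B[2][1] = 3 + -2 = 1) = 1 (attained at k = 2)
  C[2][2] = min over k of (A[2][0] + B[0][2] = -4 + 0 = -4, A[2][1] + B[1][2] = 7 + -2 = 5, A[2][2] + B[2][2] = 3 + -3 = 0) = -4 (attained at k = 0)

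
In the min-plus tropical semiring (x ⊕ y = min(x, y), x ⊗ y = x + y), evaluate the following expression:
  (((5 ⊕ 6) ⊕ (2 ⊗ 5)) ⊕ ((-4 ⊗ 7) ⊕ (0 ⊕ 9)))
(((5 ⊕ 6) ⊕ (2 ⊗ 5)) ⊕ ((-4 ⊗ 7) ⊕ (0 ⊕ 9))) = 0

Expand innermost to outermost. Recall ⊕ takes the minimum of its arguments and ⊗ takes their sum. Working out the expression (((5 ⊕ 6) ⊕ (2 ⊗ 5)) ⊕ ((-4 ⊗ 7) ⊕ (0 ⊕ 9))) gives 0.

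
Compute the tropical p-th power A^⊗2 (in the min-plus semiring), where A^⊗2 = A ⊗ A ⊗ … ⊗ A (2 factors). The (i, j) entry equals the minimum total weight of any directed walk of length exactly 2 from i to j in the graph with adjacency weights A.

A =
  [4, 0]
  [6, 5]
A^⊗2 =
  [6, 4]
  [10, 6]

Each entry (A^⊗2)_ij equals the minimum over all length-2 walks i = v_0 → v_1 → … → v_2 = j of Σ_t A[v_t][v_{t+1}]. For example, for (i, j) = (0, 1) we minimise over 2 possible intermediate vertex sequences; the minimum is 4, attained along the walk 0 → 0 → 1.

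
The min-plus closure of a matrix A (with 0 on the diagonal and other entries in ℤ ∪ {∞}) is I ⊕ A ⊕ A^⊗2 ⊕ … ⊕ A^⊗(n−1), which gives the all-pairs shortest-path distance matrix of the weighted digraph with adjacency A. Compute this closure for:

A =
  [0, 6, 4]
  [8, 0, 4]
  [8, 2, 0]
Closure =
  [0, 6, 4]
  [8, 0, 4]
  [8, 2, 0]

This is the Floyd-Warshall all-pairs shortest-path computation. For each intermediate vertex k = 0, 1, …, 2, update dist[i][j] ← min(dist[i][j], dist[i][k] + dist[k][j]). The final matrix gives, for each (i, j), the minimum total weight of any directed path from i to j (possibly empty when i = j).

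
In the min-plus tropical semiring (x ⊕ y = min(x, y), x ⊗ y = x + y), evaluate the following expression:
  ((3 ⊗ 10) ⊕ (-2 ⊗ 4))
((3 ⊗ 10) ⊕ (-2 ⊗ 4)) = 2

Expand innermost to outermost. Recall ⊕ takes the minimum of its arguments and ⊗ takes their sum. Working out the expression ((3 ⊗ 10) ⊕ (-2 ⊗ 4)) gives 2.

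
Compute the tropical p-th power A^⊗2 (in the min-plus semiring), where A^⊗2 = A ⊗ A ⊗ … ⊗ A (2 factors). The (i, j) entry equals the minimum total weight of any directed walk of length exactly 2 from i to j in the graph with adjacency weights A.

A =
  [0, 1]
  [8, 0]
A^⊗2 =
  [0, 1]
  [8, 0]

Each entry (A^⊗2)_ij equals the minimum over all length-2 walks i = v_0 → v_1 → … → v_2 = j of Σ_t A[v_t][v_{t+1}]. For example, for (i, j) = (0, 1) we minimise over 2 possible intermediate vertex sequences; the minimum is 1, attained along the walk 0 → 0 → 1.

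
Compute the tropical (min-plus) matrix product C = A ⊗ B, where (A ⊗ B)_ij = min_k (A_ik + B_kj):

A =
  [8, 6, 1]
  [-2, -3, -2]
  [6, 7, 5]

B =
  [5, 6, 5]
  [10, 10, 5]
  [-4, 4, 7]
A ⊗ B =
  [-3, 5, 8]
  [-6, 2, 2]
  [1, 9, 11]

Apply the min-plus product entry-by-entry:
  C[0][0] = min over k of (A[0][0] + B[0][0] = 8 + 5 = 13, A[0][1] + B[1][0] = 6 + 10 = 16, A[0][2] + B[2][0] = 1 + -4 = -3) = -3 (attained at k = 2)
  C[0][1] = min over k of (A[0][0] + B[0][1] = 8 + 6 = 14, A[0][1] + B[1][1] = 6 + 10 = 16, A[0][2] + B[2][1] = 1 + 4 = 5) = 5 (attained at k = 2)
  C[0][2] = min over k of (A[0][0] + B[0][2] = 8 + 5 = 13, A[0][1] + B[1][2] = 6 + 5 = 11, A[0][2] + B[2][2] = 1 + 7 = 8) = 8 (attained at k = 2)
  C[1][0] = min over k of (A[1][0] + B[0][0] = -2 + 5 = 3, A[1][1] + B[1][0] = -3 + 10 = 7, A[1][2] + B[2][0] = -2 + -4 = -6) = -6 (attained at k = 2)
  C[1][1] = min over k of (A[1][0] + B[0][1] = -2 + 6 = 4, A[1][1] + B[1][1] = -3 + 10 = 7, A[1][2] + B[2][1] = -2 + 4 = 2) = 2 (attained at k = 2)
  C[1][2] = min over k of (A[1][0] + B[0][2] = -2 + 5 = 3, A[1][1] + B[1][2] = -3 + 5 = 2, A[1][2] + B[2][2] = -2 + 7 = 5) = 2 (attained at k = 1)
  C[2][0] = min over k of (A[2][0] + B[0][0] = 6 + 5 = 11, A[2][1] + B[1][0] = 7 + 10 = 17, A[2][2] + B[2][0] = 5 + -4 = 1) = 1 (attained at k = 2)
  C[2][1] = min over k of (A[2][0] + B[0][1] = 6 + 6 = 12, A[2][1] + B[1][1] = 7 + 10 = 17, A[2][2] + B[2][1] = 5 + 4 = 9) = 9 (attained at k = 2)
  C[2][2] = min over k of (A[2][0] + B[0][2] = 6 + 5 = 11, A[2][1] + B[1][2] = 7 + 5 = 12, A[2][2] + B[2][2] = 5 + 7 = 12) = 11 (attained at k = 0)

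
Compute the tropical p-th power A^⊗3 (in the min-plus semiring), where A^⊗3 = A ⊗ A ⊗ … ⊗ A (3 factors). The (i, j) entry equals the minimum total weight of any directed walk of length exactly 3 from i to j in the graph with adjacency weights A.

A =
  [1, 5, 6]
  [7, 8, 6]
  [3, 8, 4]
A^⊗3 =
  [3, 7, 8]
  [9, 13, 14]
  [5, 9, 10]

Each entry (A^⊗3)_ij equals the minimum over all length-3 walks i = v_0 → v_1 → … → v_3 = j of Σ_t A[v_t][v_{t+1}]. For example, for (i, j) = (0, 2) we minimise over 9 possible intermediate vertex sequences; the minimum is 8, attained along the walk 0 → 0 → 0 → 2.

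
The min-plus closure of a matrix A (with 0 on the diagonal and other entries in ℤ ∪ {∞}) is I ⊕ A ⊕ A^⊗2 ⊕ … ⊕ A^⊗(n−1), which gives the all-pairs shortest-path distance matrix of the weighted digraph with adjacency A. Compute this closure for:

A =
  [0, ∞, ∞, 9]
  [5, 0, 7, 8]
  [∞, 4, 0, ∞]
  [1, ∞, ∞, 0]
Closure =
  [0, ∞, ∞, 9]
  [5, 0, 7, 8]
  [9, 4, 0, 12]
  [1, ∞, ∞, 0]

This is the Floyd-Warshall all-pairs shortest-path computation. For each intermediate vertex k = 0, 1, …, 3, update dist[i][j] ← min(dist[i][j], dist[i][k] + dist[k][j]). The final matrix gives, for each (i, j), the minimum total weight of any directed path from i to j (possibly empty when i = j).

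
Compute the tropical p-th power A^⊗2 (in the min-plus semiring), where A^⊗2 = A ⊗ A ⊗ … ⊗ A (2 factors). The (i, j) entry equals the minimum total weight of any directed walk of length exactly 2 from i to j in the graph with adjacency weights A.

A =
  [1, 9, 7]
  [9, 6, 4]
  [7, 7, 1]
A^⊗2 =
  [2, 10, 8]
  [10, 11, 5]
  [8, 8, 2]

Each entry (A^⊗2)_ij equals the minimum over all length-2 walks i = v_0 → v_1 → … → v_2 = j of Σ_t A[v_t][v_{t+1}]. For example, for (i, j) = (0, 2) we minimise over 3 possible intermediate vertex sequences; the minimum is 8, attained along the walk 0 → 0 → 2.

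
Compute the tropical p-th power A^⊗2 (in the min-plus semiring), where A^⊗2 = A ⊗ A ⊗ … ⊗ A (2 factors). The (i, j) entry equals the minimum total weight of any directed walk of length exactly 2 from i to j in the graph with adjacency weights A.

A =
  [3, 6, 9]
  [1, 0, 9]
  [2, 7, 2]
A^⊗2 =
  [6, 6, 11]
  [1, 0, 9]
  [4, 7, 4]

Each entry (A^⊗2)_ij equals the minimum over all length-2 walks i = v_0 → v_1 → … → v_2 = j of Σ_t A[v_t][v_{t+1}]. For example, for (i, j) = (0, 2) we minimise over 3 possible intermediate vertex sequences; the minimum is 11, attained along the walk 0 → 2 → 2.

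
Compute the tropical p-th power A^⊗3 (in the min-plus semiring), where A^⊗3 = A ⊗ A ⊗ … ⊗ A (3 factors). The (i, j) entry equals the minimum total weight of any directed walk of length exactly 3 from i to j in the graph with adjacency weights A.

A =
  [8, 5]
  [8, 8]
A^⊗3 =
  [21, 18]
  [21, 21]

Each entry (A^⊗3)_ij equals the minimum over all length-3 walks i = v_0 → v_1 → … → v_3 = j of Σ_t A[v_t][v_{t+1}]. For example, for (i, j) = (0, 1) we minimise over 4 possible intermediate vertex sequences; the minimum is 18, attained along the walk 0 → 1 → 0 → 1.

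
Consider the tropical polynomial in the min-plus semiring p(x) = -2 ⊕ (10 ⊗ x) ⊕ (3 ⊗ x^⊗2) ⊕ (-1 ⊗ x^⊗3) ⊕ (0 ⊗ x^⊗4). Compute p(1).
p(1) = -2

A tropical monomial a ⊗ x^⊗i evaluates to a + i · x. Evaluating each term at x = 1:
  Term 0 contributes -2 + 0 · 1 = -2
  Term 1 contributes 10 + 1 · 1 = 11
  Term 2 contributes 3 + 2 · 1 = 5
  Term 3 contributes -1 + 3 · 1 = 2
  Term 4 contributes 0 + 4 · 1 = 4
p(1) = ⊕ of these = min[-2, 11, 5, 2, 4] = -2.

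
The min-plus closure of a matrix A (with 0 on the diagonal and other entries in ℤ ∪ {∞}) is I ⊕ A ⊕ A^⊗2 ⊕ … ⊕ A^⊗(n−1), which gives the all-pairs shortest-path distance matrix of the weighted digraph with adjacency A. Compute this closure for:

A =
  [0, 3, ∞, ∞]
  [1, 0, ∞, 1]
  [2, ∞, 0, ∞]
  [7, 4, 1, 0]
Closure =
  [0, 3, 5, 4]
  [1, 0, 2, 1]
  [2, 5, 0, 6]
  [3, 4, 1, 0]

This is the Floyd-Warshall all-pairs shortest-path computation. For each intermediate vertex k = 0, 1, …, 3, update dist[i][j] ← min(dist[i][j], dist[i][k] + dist[k][j]). The final matrix gives, for each (i, j), the minimum total weight of any directed path from i to j (possibly empty when i = j).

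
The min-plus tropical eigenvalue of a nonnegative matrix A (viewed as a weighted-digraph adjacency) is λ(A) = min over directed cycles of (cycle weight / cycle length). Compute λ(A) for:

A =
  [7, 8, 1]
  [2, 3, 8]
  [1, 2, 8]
λ(A) = 1

Enumerate directed cycles and compute their means (weight / length). Sample:
  cycle 0 → 0: weight = 7, length = 1, mean = 7/1 ≈ 7.000
  cycle 1 → 1: weight = 3, length = 1, mean = 3/1 ≈ 3.000
  cycle 2 → 2: weight = 8, length = 1, mean = 8/1 ≈ 8.000
  cycle 0 → 1 → 0: weight = 10, length = 2, mean = 10/2 ≈ 5.000
  cycle 0 → 2 → 0: weight = 2, length = 2, mean = 2/2 ≈ 1.000
  cycle 1 → 0 → 1: weight = 10, length = 2, mean = 10/2 ≈ 5.000
Minimum mean = 1.000, attained e.g. along the cycle 0 → 2 → 0 with weight 2 and length 2. So λ(A) = 2/2 = 1.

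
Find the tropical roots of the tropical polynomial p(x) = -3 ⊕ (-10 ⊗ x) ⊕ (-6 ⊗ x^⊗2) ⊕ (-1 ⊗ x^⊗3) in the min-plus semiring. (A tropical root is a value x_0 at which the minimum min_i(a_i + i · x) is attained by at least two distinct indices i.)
Roots: {-5, -4, 7}

Each tropical root is a break point of the lower envelope of the lines y = a_i + i · x (there are 4 lines, with slopes 0, 1, ..., 3). Only the lines that attain the minimum somewhere contribute to roots; other lines are dominated. Here the surviving (envelope) indices are i = 3, i = 2, i = 1, i = 0.
Intersections between consecutive envelope lines give the roots: for adjacent envelope indices i < j the intersection is x = (a_i − a_j) / (j − i). Reading off the sorted break points: {-5, -4, 7}.
Verification: at each break x_0, at least two indices attain the minimum of min_i(a_i + i · x_0).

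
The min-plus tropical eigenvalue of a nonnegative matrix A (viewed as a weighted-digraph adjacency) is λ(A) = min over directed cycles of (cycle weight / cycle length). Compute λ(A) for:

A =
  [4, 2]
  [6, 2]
λ(A) = 2

Enumerate directed cycles and compute their means (weight / length). Sample:
  cycle 0 → 0: weight = 4, length = 1, mean = 4/1 ≈ 4.000
  cycle 1 → 1: weight = 2, length = 1, mean = 2/1 ≈ 2.000
  cycle 0 → 1 → 0: weight = 8, length = 2, mean = 8/2 ≈ 4.000
  cycle 1 → 0 → 1: weight = 8, length = 2, mean = 8/2 ≈ 4.000
Minimum mean = 2.000, attained e.g. along the cycle 1 → 1 with weight 2 and length 1. So λ(A) = 2/1 = 2.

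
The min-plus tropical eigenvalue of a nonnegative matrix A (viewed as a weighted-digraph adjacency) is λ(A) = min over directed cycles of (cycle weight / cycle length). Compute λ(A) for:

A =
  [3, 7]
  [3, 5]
λ(A) = 3

Enumerate directed cycles and compute their means (weight / length). Sample:
  cycle 0 → 0: weight = 3, length = 1, mean = 3/1 ≈ 3.000
  cycle 1 → 1: weight = 5, length = 1, mean = 5/1 ≈ 5.000
  cycle 0 → 1 → 0: weight = 10, length = 2, mean = 10/2 ≈ 5.000
  cycle 1 → 0 → 1: weight = 10, length = 2, mean = 10/2 ≈ 5.000
Minimum mean = 3.000, attained e.g. along the cycle 0 → 0 with weight 3 and length 1. So λ(A) = 3/1 = 3.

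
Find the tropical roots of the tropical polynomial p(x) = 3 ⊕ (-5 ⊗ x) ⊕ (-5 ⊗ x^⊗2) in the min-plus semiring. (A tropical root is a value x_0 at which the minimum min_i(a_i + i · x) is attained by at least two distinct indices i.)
Roots: {0, 8}

Each tropical root is a break point of the lower envelope of the lines y = a_i + i · x (there are 3 lines, with slopes 0, 1, ..., 2). Only the lines that attain the minimum somewhere contribute to roots; other lines are dominated. Here the surviving (envelope) indices are i = 2, i = 1, i = 0.
Intersections between consecutive envelope lines give the roots: for adjacent envelope indices i < j the intersection is x = (a_i − a_j) / (j − i). Reading off the sorted break points: {0, 8}.
Verification: at each break x_0, at least two indices attain the minimum of min_i(a_i + i · x_0).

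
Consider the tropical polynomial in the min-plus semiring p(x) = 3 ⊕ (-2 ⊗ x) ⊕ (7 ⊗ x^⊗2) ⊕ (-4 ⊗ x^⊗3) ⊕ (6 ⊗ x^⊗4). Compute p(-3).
p(-3) = -13

A tropical monomial a ⊗ x^⊗i evaluates to a + i · x. Evaluating each term at x = -3:
  Term 0 contributes 3 + 0 · -3 = 3
  Term 1 contributes -2 + 1 · -3 = -5
  Term 2 contributes 7 + 2 · -3 = 1
  Term 3 contributes -4 + 3 · -3 = -13
  Term 4 contributes 6 + 4 · -3 = -6
p(-3) = ⊕ of these = min[3, -5, 1, -13, -6] = -13.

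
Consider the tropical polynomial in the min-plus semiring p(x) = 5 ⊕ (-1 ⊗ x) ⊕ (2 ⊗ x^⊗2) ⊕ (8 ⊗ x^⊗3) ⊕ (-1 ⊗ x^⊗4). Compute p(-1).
p(-1) = -5

A tropical monomial a ⊗ x^⊗i evaluates to a + i · x. Evaluating each term at x = -1:
  Term 0 contributes 5 + 0 · -1 = 5
  Term 1 contributes -1 + 1 · -1 = -2
  Term 2 contributes 2 + 2 · -1 = 0
  Term 3 contributes 8 + 3 · -1 = 5
  Term 4 contributes -1 + 4 · -1 = -5
p(-1) = ⊕ of these = min[5, -2, 0, 5, -5] = -5.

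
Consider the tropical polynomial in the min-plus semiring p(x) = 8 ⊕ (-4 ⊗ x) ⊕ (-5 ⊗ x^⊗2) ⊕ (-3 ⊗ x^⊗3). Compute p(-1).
p(-1) = -7

A tropical monomial a ⊗ x^⊗i evaluates to a + i · x. Evaluating each term at x = -1:
  Term 0 contributes 8 + 0 · -1 = 8
  Term 1 contributes -4 + 1 · -1 = -5
  Term 2 contributes -5 + 2 · -1 = -7
  Term 3 contributes -3 + 3 · -1 = -6
p(-1) = ⊕ of these = min[8, -5, -7, -6] = -7.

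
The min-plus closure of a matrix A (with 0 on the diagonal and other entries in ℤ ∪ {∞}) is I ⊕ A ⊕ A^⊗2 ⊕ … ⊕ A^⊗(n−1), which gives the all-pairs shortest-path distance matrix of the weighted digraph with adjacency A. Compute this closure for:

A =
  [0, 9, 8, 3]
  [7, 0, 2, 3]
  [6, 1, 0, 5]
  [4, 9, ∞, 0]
Closure =
  [0, 9, 8, 3]
  [7, 0, 2, 3]
  [6, 1, 0, 4]
  [4, 9, 11, 0]

This is the Floyd-Warshall all-pairs shortest-path computation. For each intermediate vertex k = 0, 1, …, 3, update dist[i][j] ← min(dist[i][j], dist[i][k] + dist[k][j]). The final matrix gives, for each (i, j), the minimum total weight of any directed path from i to j (possibly empty when i = j).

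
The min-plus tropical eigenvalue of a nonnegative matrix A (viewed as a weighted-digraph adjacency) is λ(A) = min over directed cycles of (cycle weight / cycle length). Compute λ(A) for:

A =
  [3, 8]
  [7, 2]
λ(A) = 2

Enumerate directed cycles and compute their means (weight / length). Sample:
  cycle 0 → 0: weight = 3, length = 1, mean = 3/1 ≈ 3.000
  cycle 1 → 1: weight = 2, length = 1, mean = 2/1 ≈ 2.000
  cycle 0 → 1 → 0: weight = 15, length = 2, mean = 15/2 ≈ 7.500
  cycle 1 → 0 → 1: weight = 15, length = 2, mean = 15/2 ≈ 7.500
Minimum mean = 2.000, attained e.g. along the cycle 1 → 1 with weight 2 and length 1. So λ(A) = 2/1 = 2.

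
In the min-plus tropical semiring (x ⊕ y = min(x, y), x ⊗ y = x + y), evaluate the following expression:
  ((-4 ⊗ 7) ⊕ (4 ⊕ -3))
((-4 ⊗ 7) ⊕ (4 ⊕ -3)) = -3

Expand innermost to outermost. Recall ⊕ takes the minimum of its arguments and ⊗ takes their sum. Working out the expression ((-4 ⊗ 7) ⊕ (4 ⊕ -3)) gives -3.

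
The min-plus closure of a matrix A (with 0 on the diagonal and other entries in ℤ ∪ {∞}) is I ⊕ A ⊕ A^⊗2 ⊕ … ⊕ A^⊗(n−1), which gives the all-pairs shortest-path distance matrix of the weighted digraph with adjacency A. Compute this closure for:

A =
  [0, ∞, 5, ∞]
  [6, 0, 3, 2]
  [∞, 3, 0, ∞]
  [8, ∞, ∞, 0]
Closure =
  [0, 8, 5, 10]
  [6, 0, 3, 2]
  [9, 3, 0, 5]
  [8, 16, 13, 0]

This is the Floyd-Warshall all-pairs shortest-path computation. For each intermediate vertex k = 0, 1, …, 3, update dist[i][j] ← min(dist[i][j], dist[i][k] + dist[k][j]). The final matrix gives, for each (i, j), the minimum total weight of any directed path from i to j (possibly empty when i = j).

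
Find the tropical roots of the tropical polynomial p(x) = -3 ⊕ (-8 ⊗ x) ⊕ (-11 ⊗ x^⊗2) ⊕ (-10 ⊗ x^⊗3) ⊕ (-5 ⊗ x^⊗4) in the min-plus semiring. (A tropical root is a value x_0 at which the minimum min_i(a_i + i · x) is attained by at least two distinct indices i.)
Roots: {-5, -1, 3, 5}

Each tropical root is a break point of the lower envelope of the lines y = a_i + i · x (there are 5 lines, with slopes 0, 1, ..., 4). Only the lines that attain the minimum somewhere contribute to roots; other lines are dominated. Here the surviving (envelope) indices are i = 4, i = 3, i = 2, i = 1, i = 0.
Intersections between consecutive envelope lines give the roots: for adjacent envelope indices i < j the intersection is x = (a_i − a_j) / (j − i). Reading off the sorted break points: {-5, -1, 3, 5}.
Verification: at each break x_0, at least two indices attain the minimum of min_i(a_i + i · x_0).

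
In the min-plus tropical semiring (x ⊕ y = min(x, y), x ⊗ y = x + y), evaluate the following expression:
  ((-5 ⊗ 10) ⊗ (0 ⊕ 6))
((-5 ⊗ 10) ⊗ (0 ⊕ 6)) = 5

Expand innermost to outermost. Recall ⊕ takes the minimum of its arguments and ⊗ takes their sum. Working out the expression ((-5 ⊗ 10) ⊗ (0 ⊕ 6)) gives 5.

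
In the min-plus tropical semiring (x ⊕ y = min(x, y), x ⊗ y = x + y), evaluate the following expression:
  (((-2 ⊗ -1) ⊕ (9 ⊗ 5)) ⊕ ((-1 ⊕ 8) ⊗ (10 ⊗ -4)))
(((-2 ⊗ -1) ⊕ (9 ⊗ 5)) ⊕ ((-1 ⊕ 8) ⊗ (10 ⊗ -4))) = -3

Expand innermost to outermost. Recall ⊕ takes the minimum of its arguments and ⊗ takes their sum. Working out the expression (((-2 ⊗ -1) ⊕ (9 ⊗ 5)) ⊕ ((-1 ⊕ 8) ⊗ (10 ⊗ -4))) gives -3.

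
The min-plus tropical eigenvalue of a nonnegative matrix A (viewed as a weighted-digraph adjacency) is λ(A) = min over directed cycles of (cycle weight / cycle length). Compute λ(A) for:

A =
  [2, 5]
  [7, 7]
λ(A) = 2

Enumerate directed cycles and compute their means (weight / length). Sample:
  cycle 0 → 0: weight = 2, length = 1, mean = 2/1 ≈ 2.000
  cycle 1 → 1: weight = 7, length = 1, mean = 7/1 ≈ 7.000
  cycle 0 → 1 → 0: weight = 12, length = 2, mean = 12/2 ≈ 6.000
  cycle 1 → 0 → 1: weight = 12, length = 2, mean = 12/2 ≈ 6.000
Minimum mean = 2.000, attained e.g. along the cycle 0 → 0 with weight 2 and length 1. So λ(A) = 2/1 = 2.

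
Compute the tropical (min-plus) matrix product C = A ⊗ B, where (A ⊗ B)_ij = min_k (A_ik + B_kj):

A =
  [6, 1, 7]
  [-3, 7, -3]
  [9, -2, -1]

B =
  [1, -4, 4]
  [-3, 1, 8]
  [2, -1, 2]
A ⊗ B =
  [-2, 2, 9]
  [-2, -7, -1]
  [-5, -2, 1]

Apply the min-plus product entry-by-entry:
  C[0][0] = min over k of (A[0][0] + B[0][0] = 6 + 1 = 7, A[0][1] + B[1][0] = 1 + -3 = -2, A[0][2] + B[2][0] = 7 + 2 = 9) = -2 (attained at k = 1)
  C[0][1] = min over k of (A[0][0] + B[0][1] = 6 + -4 = 2, A[0][1] + B[1][1] = 1 + 1 = 2, A[0][2] + B[2][1] = 7 + -1 = 6) = 2 (attained at k = 0)
  C[0][2] = min over k of (A[0][0] + B[0][2] = 6 + 4 = 10, A[0][1] + B[1][2] = 1 + 8 = 9, A[0][2] + B[2][2] = 7 + 2 = 9) = 9 (attained at k = 1)
  C[1][0] = min over k of (A[1][0] + B[0][0] = -3 + 1 = -2, A[1][1] + B[1][0] = 7 + -3 = 4, A[1][2] + B[2][0] = -3 + 2 = -1) = -2 (attained at k = 0)
  C[1][1] = min over k of (A[1][0] + B[0][1] = -3 + -4 = -7, A[1][1] + B[1][1] = 7 + 1 = 8, A[1][2] + B[2][1] = -3 + -1 = -4) = -7 (attained at k = 0)
  C[1][2] = min over k of (A[1][0] + B[0][2] = -3 + 4 = 1, A[1][1] + B[1][2] = 7 + 8 = 15, A[1][2] + B[2][2] = -3 + 2 = -1) = -1 (attained at k = 2)
  C[2][0] = min over k of (A[2][0] + B[0][0] = 9 + 1 = 10, A[2][1] + B[1][0] = -2 + -3 = -5, A[2][2] + B[2][0] = -1 + 2 = 1) = -5 (attained at k = 1)
  C[2][1] = min over k of (A[2][0] + B[0][1] = 9 + -4 = 5, A[2][1] + B[1][1] = -2 + 1 = -1, A[2][2] + B[2][1] = -1 + -1 = -2) = -2 (attained at k = 2)
  C[2][2] = min over k of (A[2][0] + B[0][2] = 9 + 4 = 13, A[2][1] + B[1][2] = -2 + 8 = 6, A[2][2] + B[2][2] = -1 + 2 = 1) = 1 (attained at k = 2)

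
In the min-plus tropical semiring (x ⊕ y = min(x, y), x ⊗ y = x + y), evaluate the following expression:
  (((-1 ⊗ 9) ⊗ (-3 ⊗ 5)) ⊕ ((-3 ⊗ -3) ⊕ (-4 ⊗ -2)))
(((-1 ⊗ 9) ⊗ (-3 ⊗ 5)) ⊕ ((-3 ⊗ -3) ⊕ (-4 ⊗ -2))) = -6

Expand innermost to outermost. Recall ⊕ takes the minimum of its arguments and ⊗ takes their sum. Working out the expression (((-1 ⊗ 9) ⊗ (-3 ⊗ 5)) ⊕ ((-3 ⊗ -3) ⊕ (-4 ⊗ -2))) gives -6.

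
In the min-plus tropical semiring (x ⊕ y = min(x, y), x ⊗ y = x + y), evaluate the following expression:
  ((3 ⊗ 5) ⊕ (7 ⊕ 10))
((3 ⊗ 5) ⊕ (7 ⊕ 10)) = 7

Expand innermost to outermost. Recall ⊕ takes the minimum of its arguments and ⊗ takes their sum. Working out the expression ((3 ⊗ 5) ⊕ (7 ⊕ 10)) gives 7.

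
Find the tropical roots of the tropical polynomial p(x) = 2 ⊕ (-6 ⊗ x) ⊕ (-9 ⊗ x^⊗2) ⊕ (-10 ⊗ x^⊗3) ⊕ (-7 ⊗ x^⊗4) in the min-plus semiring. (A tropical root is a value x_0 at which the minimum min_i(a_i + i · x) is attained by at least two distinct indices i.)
Roots: {-3, 1, 3, 8}

Each tropical root is a break point of the lower envelope of the lines y = a_i + i · x (there are 5 lines, with slopes 0, 1, ..., 4). Only the lines that attain the minimum somewhere contribute to roots; other lines are dominated. Here the surviving (envelope) indices are i = 4, i = 3, i = 2, i = 1, i = 0.
Intersections between consecutive envelope lines give the roots: for adjacent envelope indices i < j the intersection is x = (a_i − a_j) / (j − i). Reading off the sorted break points: {-3, 1, 3, 8}.
Verification: at each break x_0, at least two indices attain the minimum of min_i(a_i + i · x_0).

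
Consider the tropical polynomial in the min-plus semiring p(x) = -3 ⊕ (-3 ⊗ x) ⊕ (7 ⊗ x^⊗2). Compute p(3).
p(3) = -3

A tropical monomial a ⊗ x^⊗i evaluates to a + i · x. Evaluating each term at x = 3:
  Term 0 contributes -3 + 0 · 3 = -3
  Term 1 contributes -3 + 1 · 3 = 0
  Term 2 contributes 7 + 2 · 3 = 13
p(3) = ⊕ of these = min[-3, 0, 13] = -3.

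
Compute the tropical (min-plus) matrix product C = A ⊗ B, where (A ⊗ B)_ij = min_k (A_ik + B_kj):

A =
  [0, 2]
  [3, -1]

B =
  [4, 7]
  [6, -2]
A ⊗ B =
  [4, 0]
  [5, -3]

Apply the min-plus product entry-by-entry:
  C[0][0] = min over k of (A[0][0] + B[0][0] = 0 + 4 = 4, A[0][1] + B[1][0] = 2 + 6 = 8) = 4 (attained at k = 0)
  C[0][1] = min over k of (A[0][0] + B[0][1] = 0 + 7 = 7, A[0][1] + B[1][1] = 2 + -2 = 0) = 0 (attained at k = 1)
  C[1][0] = min over k of (A[1][0] + B[0][0] = 3 + 4 = 7, A[1][1] + B[1][0] = -1 + 6 = 5) = 5 (attained at k = 1)
  C[1][1] = min over k of (A[1][0] + B[0][1] = 3 + 7 = 10, A[1][1] + B[1][1] = -1 + -2 = -3) = -3 (attained at k = 1)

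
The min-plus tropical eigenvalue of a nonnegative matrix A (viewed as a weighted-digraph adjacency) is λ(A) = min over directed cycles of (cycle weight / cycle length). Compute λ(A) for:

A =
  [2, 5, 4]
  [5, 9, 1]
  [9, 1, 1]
λ(A) = 1

Enumerate directed cycles and compute their means (weight / length). Sample:
  cycle 0 → 0: weight = 2, length = 1, mean = 2/1 ≈ 2.000
  cycle 1 → 1: weight = 9, length = 1, mean = 9/1 ≈ 9.000
  cycle 2 → 2: weight = 1, length = 1, mean = 1/1 ≈ 1.000
  cycle 0 → 1 → 0: weight = 10, length = 2, mean = 10/2 ≈ 5.000
  cycle 0 → 2 → 0: weight = 13, length = 2, mean = 13/2 ≈ 6.500
  cycle 1 → 0 → 1: weight = 10, length = 2, mean = 10/2 ≈ 5.000
Minimum mean = 1.000, attained e.g. along the cycle 2 → 2 with weight 1 and length 1. So λ(A) = 1/1 = 1.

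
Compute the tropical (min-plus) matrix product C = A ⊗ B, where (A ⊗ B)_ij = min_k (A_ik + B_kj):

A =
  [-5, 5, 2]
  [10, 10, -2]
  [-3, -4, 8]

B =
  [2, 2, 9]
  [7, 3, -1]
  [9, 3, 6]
A ⊗ B =
  [-3, -3, 4]
  [7, 1, 4]
  [-1, -1, -5]

Apply the min-plus product entry-by-entry:
  C[0][0] = min over k of (A[0][0] + B[0][0] = -5 + 2 = -3, A[0][1] + B[1][0] = 5 + 7 = 12, A[0][2] + B[2][0] = 2 + 9 = 11) = -3 (attained at k = 0)
  C[0][1] = min over k of (A[0][0] + B[0][1] = -5 + 2 = -3, A[0][1] + B[1][1] = 5 + 3 = 8, A[0][2] + B[2][1] = 2 + 3 = 5) = -3 (attained at k = 0)
  C[0][2] = min over k of (A[0][0] + B[0][2] = -5 + 9 = 4, A[0][1] + B[1][2] = 5 + -1 = 4, A[0][2] + B[2][2] = 2 + 6 = 8) = 4 (attained at k = 0)
  C[1][0] = min over k of (A[1][0] + B[0][0] = 10 + 2 = 12, A[1][1] + B[1][0] = 10 + 7 = 17, A[1][2] + B[2][0] = -2 + 9 = 7) = 7 (attained at k = 2)
  C[1][1] = min over k of (A[1][0] + B[0][1] = 10 + 2 = 12, A[1][1] + B[1][1] = 10 + 3 = 13, A[1][2] + B[2][1] = -2 + 3 = 1) = 1 (attained at k = 2)
  C[1][2] = min over k of (A[1][0] + B[0][2] = 10 + 9 = 19, A[1][1] + B[1][2] = 10 + -1 = 9, A[1][2] + B[2][2] = -2 + 6 = 4) = 4 (attained at k = 2)
  C[2][0] = min over k of (A[2][0] + B[0][0] = -3 + 2 = -1, A[2][1] + B[1][0] = -4 + 7 = 3, A[2][2] + B[2][0] = 8 + 9 = 17) = -1 (attained at k = 0)
  C[2][1] = min over k of (A[2][0] + B[0][1] = -3 + 2 = -1, A[2][1] + B[1][1] = -4 + 3 = -1, A[2][2] + B[2][1] = 8 + 3 = 11) = -1 (attained at k = 0)
  C[2][2] = min over k of (A[2][0] + B[0][2] = -3 + 9 = 6, A[2][1] + B[1][2] = -4 + -1 = -5, A[2][2] + B[2][2] = 8 + 6 = 14) = -5 (attained at k = 1)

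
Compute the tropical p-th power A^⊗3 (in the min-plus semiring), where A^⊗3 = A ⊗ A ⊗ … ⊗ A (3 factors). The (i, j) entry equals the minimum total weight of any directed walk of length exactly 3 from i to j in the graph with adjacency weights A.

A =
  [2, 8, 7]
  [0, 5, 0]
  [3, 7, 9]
A^⊗3 =
  [6, 12, 10]
  [4, 10, 7]
  [7, 13, 11]

Each entry (A^⊗3)_ij equals the minimum over all length-3 walks i = v_0 → v_1 → … → v_3 = j of Σ_t A[v_t][v_{t+1}]. For example, for (i, j) = (0, 2) we minimise over 9 possible intermediate vertex sequences; the minimum is 10, attained along the walk 0 → 0 → 1 → 2.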